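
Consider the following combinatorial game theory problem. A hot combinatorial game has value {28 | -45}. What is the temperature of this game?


The game is {28 | -45}, a switch {a | b} with numbers a > b.
Cooling {a | b} by t gives {a - t | b + t}, which stops being hot when a - t = b + t, i.e. at t = (a - b)/2. So the temperature of a switch is (a - b)/2.
Temperature = (Left option - Right option) / 2
= (28 - (-45)) / 2
= 73 / 2
= 73/2

73/2


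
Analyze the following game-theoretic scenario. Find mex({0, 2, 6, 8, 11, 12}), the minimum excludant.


Set = {0, 2, 6, 8, 11, 12}
0 is in the set.
1 is NOT in the set. This is the mex.
mex = 1

1


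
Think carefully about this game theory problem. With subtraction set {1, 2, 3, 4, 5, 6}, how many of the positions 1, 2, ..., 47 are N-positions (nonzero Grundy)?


Subtraction set S = {1, 2, 3, 4, 5, 6}, so G(n) = n mod 7.
G(n) = 0 when n is a multiple of 7.
Multiples of 7 in [1, 47]: 6
N-positions (nonzero Grundy) = 47 - 6 = 41

41


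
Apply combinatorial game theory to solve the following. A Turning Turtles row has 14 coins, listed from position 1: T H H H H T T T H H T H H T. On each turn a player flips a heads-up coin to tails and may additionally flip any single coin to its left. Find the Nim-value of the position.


Coins: T H H H H T T T H H T H H T
Key fact: a single head at position k behaves exactly like a Nim heap of size k (turning it to T and optionally flipping a coin at j < k corresponds to moving the heap from k to j, or to 0), and heads combine as a disjunctive sum (two heads at the same place would cancel, matching j XOR j = 0). So the Nim-value is the XOR of the 1-indexed positions of the heads.
Face-up positions (1-indexed): [2, 3, 4, 5, 9, 10, 12, 13]
XOR 0 with 2: 0 XOR 2 = 2
XOR 2 with 3: 2 XOR 3 = 1
XOR 1 with 4: 1 XOR 4 = 5
XOR 5 with 5: 5 XOR 5 = 0
XOR 0 with 9: 0 XOR 9 = 9
XOR 9 with 10: 9 XOR 10 = 3
XOR 3 with 12: 3 XOR 12 = 15
XOR 15 with 13: 15 XOR 13 = 2
Nim-value = 2

2


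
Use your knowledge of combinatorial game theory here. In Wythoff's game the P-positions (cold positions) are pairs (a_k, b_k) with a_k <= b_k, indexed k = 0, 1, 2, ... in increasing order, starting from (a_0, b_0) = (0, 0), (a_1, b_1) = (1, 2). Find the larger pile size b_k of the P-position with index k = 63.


By Wythoff's theorem, a_k = floor(k * phi) and b_k = floor(k * phi^2) = a_k + k, where phi = (1 + sqrt(5))/2 is the golden ratio.
phi = (1 + sqrt(5))/2 = 1.618034
phi^2 = phi + 1 = 2.618034
k = 63
k * phi^2 = 63 * 2.618034 = 164.936141
b_63 = floor(k * phi^2) = 164 (check: a_63 + k = 101 + 63 = 164)

164


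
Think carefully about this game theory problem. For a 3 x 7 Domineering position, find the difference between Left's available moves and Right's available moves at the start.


Board is 3 x 7 (rows x cols).
Left (vertical) placements: (rows-1) * cols = 2 * 7 = 14
Right (horizontal) placements: rows * (cols-1) = 3 * 6 = 18
Advantage = Left - Right = 14 - 18 = -4

-4


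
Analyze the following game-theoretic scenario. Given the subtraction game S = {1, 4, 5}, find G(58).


The subtraction set is S = {1, 4, 5}.
G(k) = mex{ G(k - s) : s in S, s <= k }. We compute iteratively: G(0) = 0.
G(1) = mex({0}) = 1
G(2) = mex({1}) = 0
G(3) = mex({0}) = 1
G(4) = mex({0, 1}) = 2
G(5) = mex({0, 1, 2}) = 3
G(6) = mex({0, 1, 3}) = 2
G(7) = mex({0, 1, 2}) = 3
G(8) = mex({1, 2, 3}) = 0
G(9) = mex({0, 2, 3}) = 1
G(10) = mex({1, 2, 3}) = 0
G(11) = mex({0, 2, 3}) = 1
G(12) = mex({0, 1, 3}) = 2
Observe that G(8)..G(12) = 0, 1, 0, 1, 2 repeats G(0)..G(4) = 0, 1, 0, 1, 2.
For k >= max(S) = 5, G(k) is determined by the previous 5 values G(k-5)..G(k-1); a window of 5 consecutive values has recurred shifted by 8, so by induction G(k + 8) = G(k) for all k >= 0: the sequence is periodic from the start with period 8.
One period: G(0..7) = 0, 1, 0, 1, 2, 3, 2, 3.
58 mod 8 = 2, so G(58) = G(2) = 0.

0


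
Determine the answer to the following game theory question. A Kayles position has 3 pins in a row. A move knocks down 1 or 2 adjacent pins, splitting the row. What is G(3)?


Kayles: a move removes 1 or 2 adjacent pins from a contiguous row.
Removing pins from a row of k leaves two independent rows (a, b) with a + b = k - 1 (one pin) or a + b = k - 2 (two pins); an end removal gives a = 0.
By Sprague-Grundy, G(k) = mex{ G(a) XOR G(b) } over all these splits. G(0) = 0.
G(1): splits (0,0):0^0=0 -> mex({0}) = 1
G(2): splits (0,1):0^1=1 (0,0):0^0=0 -> mex({0, 1}) = 2
G(3): splits (0,2):0^2=2 (1,1):1^1=0 (0,1):0^1=1 -> mex({0, 1, 2}) = 3
Therefore G(3) = 3.

3


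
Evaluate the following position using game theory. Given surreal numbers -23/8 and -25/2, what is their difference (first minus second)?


x = -23/8, y = -25/2
Converting to common denominator: 8
x = -23/8, y = -100/8
x - y = -23/8 - -25/2 = 77/8

77/8


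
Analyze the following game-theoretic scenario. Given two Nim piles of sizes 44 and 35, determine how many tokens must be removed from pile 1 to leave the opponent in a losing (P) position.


Piles: 44 and 35
Current XOR: 44 XOR 35 = 15 (non-zero, so this is an N-position).
To make the XOR zero, we need to find a move that balances the piles.
For pile 1 (size 44): target = 44 XOR 15 = 35
We reduce pile 1 from 44 to 35.
Tokens removed: 44 - 35 = 9
Verification: 35 XOR 35 = 0

9


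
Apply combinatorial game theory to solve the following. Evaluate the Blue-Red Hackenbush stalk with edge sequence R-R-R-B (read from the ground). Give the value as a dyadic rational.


Edges (from ground): R-R-R-B
By Berlekamp's sign-expansion rule, a Blue-Red Hackenbush stalk has the value of the surreal number whose sign sequence is the edge sequence with B -> + and R -> -.
Sign sequence: ---+
Trace the sign expansion in the surreal number tree, starting from 0:
Edge 1: R (sign -) -> bounds (-inf, 0), value = -1
Edge 2: R (sign -) -> bounds (-inf, -1), value = -2
Edge 3: R (sign -) -> bounds (-inf, -2), value = -3
Edge 4: B (sign +) -> bounds (-3, -2), value = -5/2
Game value = -5/2

-5/2


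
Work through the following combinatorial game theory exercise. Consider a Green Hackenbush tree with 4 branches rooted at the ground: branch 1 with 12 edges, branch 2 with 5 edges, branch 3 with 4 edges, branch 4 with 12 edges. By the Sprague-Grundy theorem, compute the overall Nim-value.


The tree has 4 branches from the ground vertex.
In Green Hackenbush, the Nim-value of a simple path of length k is k.
Branch 1: length 12, Nim-value = 12
Branch 2: length 5, Nim-value = 5
Branch 3: length 4, Nim-value = 4
Branch 4: length 12, Nim-value = 12
Total Nim-value = XOR of all branch values:
0 XOR 12 = 12
12 XOR 5 = 9
9 XOR 4 = 13
13 XOR 12 = 1
Nim-value of the tree = 1

1


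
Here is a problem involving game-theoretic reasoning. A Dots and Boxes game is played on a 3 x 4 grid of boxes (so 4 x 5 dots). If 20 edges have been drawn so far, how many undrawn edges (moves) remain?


Grid: 3 x 4 boxes, i.e. 4 rows and 5 columns of dots.
Horizontal edges: (rows + 1) * cols = 4 * 4 = 16
Vertical edges: rows * (cols + 1) = 3 * 5 = 15
Total edges: 16 + 15 = 31
Edges drawn: 20
Remaining: 31 - 20 = 11

11


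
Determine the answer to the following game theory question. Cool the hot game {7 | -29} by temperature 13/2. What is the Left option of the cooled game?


Original game: {7 | -29} (a switch {a | b} with a > b).
Cooling by t (for t below the temperature (a - b)/2 = 18) taxes each move by t: {a | b} cooled by t is {a - t | b + t}.
Cooling amount: t = 13/2
Cooled Left option: 7 - 13/2 = 1/2
Cooled Right option: -29 + 13/2 = -45/2
Cooled game: {1/2 | -45/2}
Left option = 1/2

1/2


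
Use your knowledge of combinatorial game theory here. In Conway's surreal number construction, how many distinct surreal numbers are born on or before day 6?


Day 0: {|} = 0 is born. Count = 1.
Day n: the number of surreal numbers born by day n is 2^(n+1) - 1.
By day 0: 2^1 - 1 = 1
By day 1: 2^2 - 1 = 3
By day 2: 2^3 - 1 = 7
By day 3: 2^4 - 1 = 15
By day 4: 2^5 - 1 = 31
By day 5: 2^6 - 1 = 63
By day 6: 2^7 - 1 = 127
By day 6: 127 surreal numbers.

127


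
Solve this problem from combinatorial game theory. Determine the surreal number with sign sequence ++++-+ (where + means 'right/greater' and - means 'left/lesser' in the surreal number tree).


Sign expansion: ++++-+
Rule: track bounds (lo, hi), initially (-inf, +inf). On '+', the current value becomes lo and we move to the simplest number in (value, hi): value + 1 if hi = +inf, otherwise the midpoint (value + hi)/2. On '-', the current value becomes hi and we move to value - 1 if lo = -inf, otherwise the midpoint (lo + value)/2.
Start at 0.
Step 1: sign = +, move right. Bounds: (0, +inf). Value = 1
Step 2: sign = +, move right. Bounds: (1, +inf). Value = 2
Step 3: sign = +, move right. Bounds: (2, +inf). Value = 3
Step 4: sign = +, move right. Bounds: (3, +inf). Value = 4
Step 5: sign = -, move left. Bounds: (3, 4). Value = 7/2
Step 6: sign = +, move right. Bounds: (7/2, 4). Value = 15/4
The surreal number with sign expansion ++++-+ is 15/4.

15/4


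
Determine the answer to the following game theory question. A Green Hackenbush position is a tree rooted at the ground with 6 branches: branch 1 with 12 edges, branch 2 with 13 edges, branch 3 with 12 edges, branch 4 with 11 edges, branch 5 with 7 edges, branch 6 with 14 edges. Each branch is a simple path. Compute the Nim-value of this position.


The tree has 6 branches from the ground vertex.
In Green Hackenbush, the Nim-value of a simple path of length k is k.
Branch 1: length 12, Nim-value = 12
Branch 2: length 13, Nim-value = 13
Branch 3: length 12, Nim-value = 12
Branch 4: length 11, Nim-value = 11
Branch 5: length 7, Nim-value = 7
Branch 6: length 14, Nim-value = 14
Total Nim-value = XOR of all branch values:
0 XOR 12 = 12
12 XOR 13 = 1
1 XOR 12 = 13
13 XOR 11 = 6
6 XOR 7 = 1
1 XOR 14 = 15
Nim-value of the tree = 15

15


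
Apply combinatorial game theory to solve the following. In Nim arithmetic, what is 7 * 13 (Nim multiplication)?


Nim multiplication is bilinear over XOR: (u XOR v) * w = (u*w) XOR (v*w).
So we split each operand into its bit components and XOR the pairwise Nim products.
7 = 1 + 2 + 4 (as XOR of powers of 2).
13 = 1 + 4 + 8 (as XOR of powers of 2).
Using the standard Nim-product table on single bits:
  2*2 = 3,   2*4 = 8,   2*8 = 12,
  4*4 = 6,   4*8 = 11,  8*8 = 13,
and  1*x = x (identity), k*l = l*k (commutative).
Pairwise Nim products:
  1 * 1 = 1
  1 * 4 = 4
  1 * 8 = 8
  2 * 1 = 2
  2 * 4 = 8
  2 * 8 = 12
  4 * 1 = 4
  4 * 4 = 6
  4 * 8 = 11
XOR them: 1 XOR 4 XOR 8 XOR 2 XOR 8 XOR 12 XOR 4 XOR 6 XOR 11 = 2.
Result: 7 * 13 = 2 (in Nim).

2


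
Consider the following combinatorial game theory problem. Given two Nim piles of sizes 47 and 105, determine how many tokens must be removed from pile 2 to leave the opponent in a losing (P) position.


Piles: 47 and 105
Current XOR: 47 XOR 105 = 70 (non-zero, so this is an N-position).
To make the XOR zero, we need to find a move that balances the piles.
For pile 2 (size 105): target = 105 XOR 70 = 47
We reduce pile 2 from 105 to 47.
Tokens removed: 105 - 47 = 58
Verification: 47 XOR 47 = 0

58


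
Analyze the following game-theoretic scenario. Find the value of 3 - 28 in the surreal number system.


x = 3, y = 28
x - y = 3 - 28 = -25

-25


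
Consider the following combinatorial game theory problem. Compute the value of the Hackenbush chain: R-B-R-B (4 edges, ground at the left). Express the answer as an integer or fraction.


Edges (from ground): R-B-R-B
By Berlekamp's sign-expansion rule, a Blue-Red Hackenbush stalk has the value of the surreal number whose sign sequence is the edge sequence with B -> + and R -> -.
Sign sequence: -+-+
Trace the sign expansion in the surreal number tree, starting from 0:
Edge 1: R (sign -) -> bounds (-inf, 0), value = -1
Edge 2: B (sign +) -> bounds (-1, 0), value = -1/2
Edge 3: R (sign -) -> bounds (-1, -1/2), value = -3/4
Edge 4: B (sign +) -> bounds (-3/4, -1/2), value = -5/8
Game value = -5/8

-5/8


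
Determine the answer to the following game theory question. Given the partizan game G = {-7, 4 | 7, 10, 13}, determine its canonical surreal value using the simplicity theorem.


Left options: {-7, 4}, max = 4
Right options: {7, 10, 13}, min = 7
All options are numbers and max(Left) < min(Right), so by the simplicity theorem the value is the simplest (earliest-born) number strictly between 4 and 7.
Integers 5 through 6 all lie strictly between 4 and 7.
Among integers, the simplest (lowest birthday = smallest |n|; 0 is born on day 0, +-n on day n) is 5.
No non-integer in the interval can be simpler: if x is a non-integer in the interval, then floor(x) or ceil(x) also lies in the interval (the interval contains an integer), and both are proper prefixes of x's sign expansion, i.e. born earlier. So the game value is 5.
Game value = 5

5


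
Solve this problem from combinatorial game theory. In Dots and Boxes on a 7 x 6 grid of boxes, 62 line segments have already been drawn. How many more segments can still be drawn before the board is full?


Grid: 7 x 6 boxes, i.e. 8 rows and 7 columns of dots.
Horizontal edges: (rows + 1) * cols = 8 * 6 = 48
Vertical edges: rows * (cols + 1) = 7 * 7 = 49
Total edges: 48 + 49 = 97
Edges drawn: 62
Remaining: 97 - 62 = 35

35


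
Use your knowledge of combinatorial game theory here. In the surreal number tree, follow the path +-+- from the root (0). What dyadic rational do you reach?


Sign expansion: +-+-
Rule: track bounds (lo, hi), initially (-inf, +inf). On '+', the current value becomes lo and we move to the simplest number in (value, hi): value + 1 if hi = +inf, otherwise the midpoint (value + hi)/2. On '-', the current value becomes hi and we move to value - 1 if lo = -inf, otherwise the midpoint (lo + value)/2.
Start at 0.
Step 1: sign = +, move right. Bounds: (0, +inf). Value = 1
Step 2: sign = -, move left. Bounds: (0, 1). Value = 1/2
Step 3: sign = +, move right. Bounds: (1/2, 1). Value = 3/4
Step 4: sign = -, move left. Bounds: (1/2, 3/4). Value = 5/8
The surreal number with sign expansion +-+- is 5/8.

5/8


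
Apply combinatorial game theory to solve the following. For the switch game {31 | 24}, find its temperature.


The game is {31 | 24}, a switch {a | b} with numbers a > b.
Cooling {a | b} by t gives {a - t | b + t}, which stops being hot when a - t = b + t, i.e. at t = (a - b)/2. So the temperature of a switch is (a - b)/2.
Temperature = (Left option - Right option) / 2
= (31 - (24)) / 2
= 7 / 2
= 7/2

7/2


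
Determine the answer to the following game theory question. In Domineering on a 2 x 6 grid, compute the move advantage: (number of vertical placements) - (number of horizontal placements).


Board is 2 x 6 (rows x cols).
Left (vertical) placements: (rows-1) * cols = 1 * 6 = 6
Right (horizontal) placements: rows * (cols-1) = 2 * 5 = 10
Advantage = Left - Right = 6 - 10 = -4

-4


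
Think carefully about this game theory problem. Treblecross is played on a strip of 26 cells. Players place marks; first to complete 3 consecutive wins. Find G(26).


Treblecross: place X on empty cells; 3-in-a-row wins.
Playing within two cells of an existing X lets the opponent win at once, so sensible play treats the cells i-2..i+2 around each X as dead. The player left with no safe cell loses, so this is a normal-play take-away game on strips of safe cells.
Placing X at cell i (0-indexed) of a strip of k safe cells leaves independent strips of sizes max(0, i-2) and max(0, k-i-3). Hence G(k) = mex{ G(max(0,i-2)) XOR G(max(0,k-i-3)) : 0 <= i < k }, with G(0) = 0.
G(1): splits (0,0):0^0=0 -> mex({0}) = 1
G(2): splits (0,0):0^0=0 -> mex({0}) = 1
G(3): splits (0,0):0^0=0 -> mex({0}) = 1
G(4): splits (0,1):0^1=1 (0,0):0^0=0 -> mex({0, 1}) = 2
G(5): splits (0,2):0^1=1 (0,1):0^1=1 (0,0):0^0=0 -> mex({0, 1}) = 2
G(6) = mex({1}) = 0
G(7) = mex({0, 1, 2}) = 3
G(8) = mex({0, 1, 2}) = 3
G(9) = mex({0, 2}) = 1
G(10) = mex({0, 2, 3}) = 1
G(11) = mex({0, 3}) = 1
G(12) = mex({1, 3}) = 0
G(13) = mex({0, 1, 2, 3}) = 4
G(14) = mex({0, 1, 2}) = 3
G(15) = mex({0, 1, 2}) = 3
G(16) = mex({0, 1, 2, 4}) = 3
G(17) = mex({0, 1, 3, 4}) = 2
G(18) = mex({0, 1, 3, 4}) = 2
G(19) = mex({0, 1, 3, 5}) = 2
G(20) = mex({0, 1, 2, 3, 5}) = 4
G(21) = mex({0, 1, 2, 3, 5}) = 4
G(22) = mex({1, 2, 6}) = 0
G(23) = mex({0, 1, 2, 3, 4, 6}) = 5
G(24) = mex({0, 1, 2, 3, 4}) = 5
G(25) = mex({0, 1, 3, 4, 7}) = 2
G(26) = mex({0, 1, 3, 4, 5, 7}) = 2
Therefore G(26) = 2.

2


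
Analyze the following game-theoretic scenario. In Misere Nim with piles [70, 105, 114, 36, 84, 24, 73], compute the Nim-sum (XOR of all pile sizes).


We need the XOR (exclusive or) of all pile sizes.
After XOR-ing pile 1 (size 70): 0 XOR 70 = 70
After XOR-ing pile 2 (size 105): 70 XOR 105 = 47
After XOR-ing pile 3 (size 114): 47 XOR 114 = 93
After XOR-ing pile 4 (size 36): 93 XOR 36 = 121
After XOR-ing pile 5 (size 84): 121 XOR 84 = 45
After XOR-ing pile 6 (size 24): 45 XOR 24 = 53
After XOR-ing pile 7 (size 73): 53 XOR 73 = 124
The Nim-value of this position is 124.

124


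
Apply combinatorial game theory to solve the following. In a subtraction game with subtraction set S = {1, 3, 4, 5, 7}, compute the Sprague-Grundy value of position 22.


The subtraction set is S = {1, 3, 4, 5, 7}.
G(k) = mex{ G(k - s) : s in S, s <= k }. We compute iteratively: G(0) = 0.
G(1) = mex({0}) = 1
G(2) = mex({1}) = 0
G(3) = mex({0}) = 1
G(4) = mex({0, 1}) = 2
G(5) = mex({0, 1, 2}) = 3
G(6) = mex({0, 1, 3}) = 2
G(7) = mex({0, 1, 2}) = 3
G(8) = mex({1, 2, 3}) = 0
G(9) = mex({0, 2, 3}) = 1
G(10) = mex({1, 2, 3}) = 0
G(11) = mex({0, 2, 3}) = 1
G(12) = mex({0, 1, 3}) = 2
G(13) = mex({0, 1, 2}) = 3
G(14) = mex({0, 1, 3}) = 2
Observe that G(8)..G(14) = 0, 1, 0, 1, 2, 3, 2 repeats G(0)..G(6) = 0, 1, 0, 1, 2, 3, 2.
For k >= max(S) = 7, G(k) is determined by the previous 7 values G(k-7)..G(k-1); a window of 7 consecutive values has recurred shifted by 8, so by induction G(k + 8) = G(k) for all k >= 0: the sequence is periodic from the start with period 8.
One period: G(0..7) = 0, 1, 0, 1, 2, 3, 2, 3.
22 mod 8 = 6, so G(22) = G(6) = 2.

2


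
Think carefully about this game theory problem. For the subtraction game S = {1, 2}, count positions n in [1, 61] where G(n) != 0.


Subtraction set S = {1, 2}, so G(n) = n mod 3.
G(n) = 0 when n is a multiple of 3.
Multiples of 3 in [1, 61]: 20
N-positions (nonzero Grundy) = 61 - 20 = 41

41


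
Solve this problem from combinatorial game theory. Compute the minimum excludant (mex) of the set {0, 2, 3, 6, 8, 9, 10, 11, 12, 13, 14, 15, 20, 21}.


Set = {0, 2, 3, 6, 8, 9, 10, 11, 12, 13, 14, 15, 20, 21}
0 is in the set.
1 is NOT in the set. This is the mex.
mex = 1

1


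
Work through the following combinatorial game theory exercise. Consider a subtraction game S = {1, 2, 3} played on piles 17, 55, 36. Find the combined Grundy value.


Subtraction set: {1, 2, 3}
For this subtraction set, G(n) = n mod 4 (period = max + 1 = 4).
Pile 1 (size 17): G(17) = 17 mod 4 = 1
Pile 2 (size 55): G(55) = 55 mod 4 = 3
Pile 3 (size 36): G(36) = 36 mod 4 = 0
Total Grundy value = XOR of all: 1 XOR 3 XOR 0 = 2

2


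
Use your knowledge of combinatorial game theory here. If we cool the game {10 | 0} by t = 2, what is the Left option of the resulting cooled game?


Original game: {10 | 0} (a switch {a | b} with a > b).
Cooling by t (for t below the temperature (a - b)/2 = 5) taxes each move by t: {a | b} cooled by t is {a - t | b + t}.
Cooling amount: t = 2
Cooled Left option: 10 - 2 = 8
Cooled Right option: 0 + 2 = 2
Cooled game: {8 | 2}
Left option = 8

8


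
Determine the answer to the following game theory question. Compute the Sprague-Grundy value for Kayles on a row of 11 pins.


Kayles: a move removes 1 or 2 adjacent pins from a contiguous row.
Removing pins from a row of k leaves two independent rows (a, b) with a + b = k - 1 (one pin) or a + b = k - 2 (two pins); an end removal gives a = 0.
By Sprague-Grundy, G(k) = mex{ G(a) XOR G(b) } over all these splits. G(0) = 0.
G(1): splits (0,0):0^0=0 -> mex({0}) = 1
G(2): splits (0,1):0^1=1 (0,0):0^0=0 -> mex({0, 1}) = 2
G(3): splits (0,2):0^2=2 (1,1):1^1=0 (0,1):0^1=1 -> mex({0, 1, 2}) = 3
G(4): splits (0,3):0^3=3 (1,2):1^2=3 (0,2):0^2=2 (1,1):1^1=0 -> mex({0, 2, 3}) = 1
G(5): splits (0,4):0^1=1 (1,3):1^3=2 (2,2):2^2=0 (0,3):0^3=3 (1,2):1^2=3 -> mex({0, 1, 2, 3}) = 4
G(6) = mex({0, 1, 2, 4}) = 3
G(7) = mex({0, 1, 3, 4, 5}) = 2
G(8) = mex({0, 2, 3, 5, 6}) = 1
G(9) = mex({0, 1, 2, 3, 6, 7}) = 4
G(10) = mex({0, 1, 3, 4, 5, 7}) = 2
G(11) = mex({0, 1, 2, 3, 4, 5}) = 6
Therefore G(11) = 6.

6


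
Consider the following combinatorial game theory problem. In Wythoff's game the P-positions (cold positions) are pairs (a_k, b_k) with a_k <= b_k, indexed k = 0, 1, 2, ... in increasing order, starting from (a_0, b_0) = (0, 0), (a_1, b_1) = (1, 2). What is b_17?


By Wythoff's theorem, a_k = floor(k * phi) and b_k = floor(k * phi^2) = a_k + k, where phi = (1 + sqrt(5))/2 is the golden ratio.
phi = (1 + sqrt(5))/2 = 1.618034
phi^2 = phi + 1 = 2.618034
k = 17
k * phi^2 = 17 * 2.618034 = 44.506578
b_17 = floor(k * phi^2) = 44 (check: a_17 + k = 27 + 17 = 44)

44


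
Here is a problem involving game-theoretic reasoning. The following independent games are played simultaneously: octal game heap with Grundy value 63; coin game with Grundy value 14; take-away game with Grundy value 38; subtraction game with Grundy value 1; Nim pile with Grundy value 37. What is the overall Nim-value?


By the Sprague-Grundy theorem, the Grundy value of a sum of games is the XOR of individual Grundy values.
octal game heap: Grundy value = 63. Running XOR: 0 XOR 63 = 63
coin game: Grundy value = 14. Running XOR: 63 XOR 14 = 49
take-away game: Grundy value = 38. Running XOR: 49 XOR 38 = 23
subtraction game: Grundy value = 1. Running XOR: 23 XOR 1 = 22
Nim pile: Grundy value = 37. Running XOR: 22 XOR 37 = 51
The combined Grundy value is 51.

51


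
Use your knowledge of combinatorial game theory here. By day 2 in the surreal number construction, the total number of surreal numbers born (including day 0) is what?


Day 0: {|} = 0 is born. Count = 1.
Day n: the number of surreal numbers born by day n is 2^(n+1) - 1.
By day 0: 2^1 - 1 = 1
By day 1: 2^2 - 1 = 3
By day 2: 2^3 - 1 = 7
By day 2: 7 surreal numbers.

7


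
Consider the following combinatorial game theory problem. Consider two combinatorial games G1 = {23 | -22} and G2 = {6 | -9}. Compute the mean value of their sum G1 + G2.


G1 = {23 | -22}, G2 = {6 | -9}
Each is a switch {a | b} with numbers a > b; its mean value is (a + b)/2, and mean value is additive over game sums: m(G1 + G2) = m(G1) + m(G2).
Mean of G1 = (23 + (-22))/2 = 1/2 = 1/2
Mean of G2 = (6 + (-9))/2 = -3/2 = -3/2
Mean of G1 + G2 = 1/2 + -3/2 = -1

-1


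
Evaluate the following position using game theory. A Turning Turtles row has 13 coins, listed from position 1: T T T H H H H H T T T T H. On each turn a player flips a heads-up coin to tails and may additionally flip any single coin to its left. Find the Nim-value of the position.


Coins: T T T H H H H H T T T T H
Key fact: a single head at position k behaves exactly like a Nim heap of size k (turning it to T and optionally flipping a coin at j < k corresponds to moving the heap from k to j, or to 0), and heads combine as a disjunctive sum (two heads at the same place would cancel, matching j XOR j = 0). So the Nim-value is the XOR of the 1-indexed positions of the heads.
Face-up positions (1-indexed): [4, 5, 6, 7, 8, 13]
XOR 0 with 4: 0 XOR 4 = 4
XOR 4 with 5: 4 XOR 5 = 1
XOR 1 with 6: 1 XOR 6 = 7
XOR 7 with 7: 7 XOR 7 = 0
XOR 0 with 8: 0 XOR 8 = 8
XOR 8 with 13: 8 XOR 13 = 5
Nim-value = 5

5


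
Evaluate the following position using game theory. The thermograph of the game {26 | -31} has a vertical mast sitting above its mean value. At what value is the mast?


Game = {26 | -31}, a switch {a | b} with numbers a > b.
Its thermograph has left wall a - t and right wall b + t, which meet at t = (a - b)/2, where both equal (a + b)/2. So the mast (mean value) is at (a + b)/2.
Mean = (26 + (-31))/2 = -5/2 = -5/2

-5/2


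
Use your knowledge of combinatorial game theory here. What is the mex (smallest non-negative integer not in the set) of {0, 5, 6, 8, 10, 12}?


Set = {0, 5, 6, 8, 10, 12}
0 is in the set.
1 is NOT in the set. This is the mex.
mex = 1

1


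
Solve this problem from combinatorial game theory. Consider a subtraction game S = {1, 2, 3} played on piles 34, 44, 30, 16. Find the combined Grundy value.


Subtraction set: {1, 2, 3}
For this subtraction set, G(n) = n mod 4 (period = max + 1 = 4).
Pile 1 (size 34): G(34) = 34 mod 4 = 2
Pile 2 (size 44): G(44) = 44 mod 4 = 0
Pile 3 (size 30): G(30) = 30 mod 4 = 2
Pile 4 (size 16): G(16) = 16 mod 4 = 0
Total Grundy value = XOR of all: 2 XOR 0 XOR 2 XOR 0 = 0

0


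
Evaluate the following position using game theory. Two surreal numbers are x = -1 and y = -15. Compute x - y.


x = -1, y = -15
x - y = -1 - -15 = 14

14


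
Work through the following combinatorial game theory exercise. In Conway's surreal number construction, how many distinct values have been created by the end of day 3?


Day 0: {|} = 0 is born. Count = 1.
Day n: the number of surreal numbers born by day n is 2^(n+1) - 1.
By day 0: 2^1 - 1 = 1
By day 1: 2^2 - 1 = 3
By day 2: 2^3 - 1 = 7
By day 3: 2^4 - 1 = 15
By day 3: 15 surreal numbers.

15


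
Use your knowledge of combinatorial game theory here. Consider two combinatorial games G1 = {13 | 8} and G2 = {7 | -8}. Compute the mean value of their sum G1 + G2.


G1 = {13 | 8}, G2 = {7 | -8}
Each is a switch {a | b} with numbers a > b; its mean value is (a + b)/2, and mean value is additive over game sums: m(G1 + G2) = m(G1) + m(G2).
Mean of G1 = (13 + (8))/2 = 21/2 = 21/2
Mean of G2 = (7 + (-8))/2 = -1/2 = -1/2
Mean of G1 + G2 = 21/2 + -1/2 = 10

10


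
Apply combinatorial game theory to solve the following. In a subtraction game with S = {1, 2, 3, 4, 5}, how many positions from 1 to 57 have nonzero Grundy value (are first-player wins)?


Subtraction set S = {1, 2, 3, 4, 5}, so G(n) = n mod 6.
G(n) = 0 when n is a multiple of 6.
Multiples of 6 in [1, 57]: 9
N-positions (nonzero Grundy) = 57 - 9 = 48

48


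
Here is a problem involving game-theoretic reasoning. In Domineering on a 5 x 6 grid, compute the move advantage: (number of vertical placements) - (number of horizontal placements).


Board is 5 x 6 (rows x cols).
Left (vertical) placements: (rows-1) * cols = 4 * 6 = 24
Right (horizontal) placements: rows * (cols-1) = 5 * 5 = 25
Advantage = Left - Right = 24 - 25 = -1

-1


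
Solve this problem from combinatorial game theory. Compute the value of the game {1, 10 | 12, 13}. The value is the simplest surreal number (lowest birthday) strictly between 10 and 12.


Left options: {1, 10}, max = 10
Right options: {12, 13}, min = 12
All options are numbers and max(Left) < min(Right), so by the simplicity theorem the value is the simplest (earliest-born) number strictly between 10 and 12.
The only integer strictly between 10 and 12 is 11.
No non-integer in the interval can be simpler: if x is a non-integer in the interval, then floor(x) or ceil(x) also lies in the interval (the interval contains an integer), and both are proper prefixes of x's sign expansion, i.e. born earlier. So the game value is 11.
Game value = 11

11


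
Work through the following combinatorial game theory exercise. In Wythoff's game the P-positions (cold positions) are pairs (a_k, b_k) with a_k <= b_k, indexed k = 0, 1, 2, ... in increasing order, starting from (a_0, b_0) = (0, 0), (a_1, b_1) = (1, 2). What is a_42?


By Wythoff's theorem, a_k = floor(k * phi) and b_k = floor(k * phi^2) = a_k + k, where phi = (1 + sqrt(5))/2 is the golden ratio.
phi = (1 + sqrt(5))/2 = 1.618034
k = 42
k * phi = 42 * 1.618034 = 67.957428
a_42 = floor(k * phi) = 67

67


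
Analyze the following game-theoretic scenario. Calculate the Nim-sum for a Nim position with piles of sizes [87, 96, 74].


We need the XOR (exclusive or) of all pile sizes.
After XOR-ing pile 1 (size 87): 0 XOR 87 = 87
After XOR-ing pile 2 (size 96): 87 XOR 96 = 55
After XOR-ing pile 3 (size 74): 55 XOR 74 = 125
The Nim-value of this position is 125.

125


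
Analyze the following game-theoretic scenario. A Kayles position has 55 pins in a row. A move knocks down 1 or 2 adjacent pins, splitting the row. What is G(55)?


Kayles: a move removes 1 or 2 adjacent pins from a contiguous row.
Removing pins from a row of k leaves two independent rows (a, b) with a + b = k - 1 (one pin) or a + b = k - 2 (two pins); an end removal gives a = 0.
By Sprague-Grundy, G(k) = mex{ G(a) XOR G(b) } over all these splits. G(0) = 0.
G(1): splits (0,0):0^0=0 -> mex({0}) = 1
G(2): splits (0,1):0^1=1 (0,0):0^0=0 -> mex({0, 1}) = 2
G(3): splits (0,2):0^2=2 (1,1):1^1=0 (0,1):0^1=1 -> mex({0, 1, 2}) = 3
G(4): splits (0,3):0^3=3 (1,2):1^2=3 (0,2):0^2=2 (1,1):1^1=0 -> mex({0, 2, 3}) = 1
G(5): splits (0,4):0^1=1 (1,3):1^3=2 (2,2):2^2=0 (0,3):0^3=3 (1,2):1^2=3 -> mex({0, 1, 2, 3}) = 4
G(6) = mex({0, 1, 2, 4}) = 3
G(7) = mex({0, 1, 3, 4, 5}) = 2
G(8) = mex({0, 2, 3, 5, 6}) = 1
G(9) = mex({0, 1, 2, 3, 6, 7}) = 4
G(10) = mex({0, 1, 3, 4, 5, 7}) = 2
G(11) = mex({0, 1, 2, 3, 4, 5}) = 6
G(12) = mex({0, 1, 2, 3, 5, 6, 7}) = 4
G(13) = mex({0, 2, 3, 4, 6, 7}) = 1
G(14) = mex({0, 1, 4, 5, 6, 7}) = 2
G(15) = mex({0, 1, 2, 3, 4, 5, 6}) = 7
G(16) = mex({0, 2, 3, 5, 6, 7}) = 1
G(17) = mex({0, 1, 2, 3, 5, 6, 7}) = 4
G(18) = mex({0, 1, 2, 4, 5, 6}) = 3
G(19) = mex({0, 1, 3, 4, 5, 7}) = 2
G(20) = mex({0, 2, 3, 4, 5, 6, 7}) = 1
G(21) = mex({0, 1, 2, 3, 5, 6, 7}) = 4
G(22) = mex({0, 1, 2, 3, 4, 5, 7}) = 6
G(23) = mex({0, 1, 2, 3, 4, 5, 6}) = 7
G(24) = mex({0, 1, 2, 3, 5, 6, 7}) = 4
G(25) = mex({0, 2, 3, 4, 6, 7}) = 1
G(26) = mex({0, 1, 3, 4, 5, 6, 7}) = 2
G(27) = mex({0, 1, 2, 3, 4, 5, 6, 7}) = 8
G(28) = mex({0, 1, 2, 3, 4, 6, 7, 8}) = 5
G(29) = mex({0, 1, 2, 3, 5, 6, 7, 8, 9}) = 4
G(30) = mex({0, 1, 2, 3, 4, 5, 6, 9, 10}) = 7
G(31) = mex({0, 1, 3, 4, 5, 7, 10, 11}) = 2
G(32) = mex({0, 2, 3, 4, 5, 6, 7, 9, 11}) = 1
G(33) = mex({0, 1, 2, 3, 4, 5, 6, 7, 9, 12}) = 8
G(34) = mex({0, 1, 2, 3, 4, 5, 7, 8, 11, 12}) = 6
G(35) = mex({0, 1, 2, 3, 4, 5, 6, 8, 9, 10, 11}) = 7
G(36) = mex({0, 1, 2, 3, 5, 6, 7, 9, 10}) = 4
G(37) = mex({0, 2, 3, 4, 6, 7, 9, 10, 11, 12}) = 1
G(38) = mex({0, 1, 3, 4, 5, 6, 7, 9, 10, 11, 12}) = 2
G(39) = mex({0, 1, 2, 4, 5, 6, 7, 9, 10, 12, 14}) = 3
G(40) = mex({0, 2, 3, 4, 6, 7, 11, 12, 14}) = 1
G(41) = mex({0, 1, 2, 3, 5, 6, 7, 9, 10, 11, 12}) = 4
G(42) = mex({0, 1, 2, 3, 4, 5, 6, 9, 10}) = 7
G(43) = mex({0, 1, 3, 4, 5, 7, 9, 10, 12, 15}) = 2
G(44) = mex({0, 2, 3, 4, 5, 6, 7, 9, 10, 12, 15}) = 1
G(45) = mex({0, 1, 2, 3, 4, 5, 6, 7, 9, 10, 12, 14}) = 8
G(46) = mex({0, 1, 3, 4, 5, 7, 8, 11, 12, 14}) = 2
G(47) = mex({0, 1, 2, 3, 4, 5, 6, 8, 9, 10, 11, 12}) = 7
G(48) = mex({0, 1, 2, 3, 5, 6, 7, 9, 10}) = 4
G(49) = mex({0, 2, 3, 4, 6, 7, 9, 10, 11, 12, 15}) = 1
G(50) = mex({0, 1, 4, 5, 6, 7, 9, 11, 12, 14, 15}) = 2
G(51) = mex({0, 1, 2, 3, 4, 5, 6, 7, 9, 12, 14, 15}) = 8
G(52) = mex({0, 2, 3, 4, 5, 6, 7, 8, 11, 12, 15}) = 1
G(53) = mex({0, 1, 2, 3, 5, 6, 7, 8, 9, 10, 11, 12}) = 4
G(54) = mex({0, 1, 2, 3, 4, 5, 6, 9, 10}) = 7
G(55) = mex({0, 1, 3, 4, 5, 7, 9, 10, 11, 12}) = 2
Therefore G(55) = 2.

2


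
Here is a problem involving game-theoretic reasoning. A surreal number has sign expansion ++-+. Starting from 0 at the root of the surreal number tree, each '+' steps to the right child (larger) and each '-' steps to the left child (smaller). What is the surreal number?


Sign expansion: ++-+
Rule: track bounds (lo, hi), initially (-inf, +inf). On '+', the current value becomes lo and we move to the simplest number in (value, hi): value + 1 if hi = +inf, otherwise the midpoint (value + hi)/2. On '-', the current value becomes hi and we move to value - 1 if lo = -inf, otherwise the midpoint (lo + value)/2.
Start at 0.
Step 1: sign = +, move right. Bounds: (0, +inf). Value = 1
Step 2: sign = +, move right. Bounds: (1, +inf). Value = 2
Step 3: sign = -, move left. Bounds: (1, 2). Value = 3/2
Step 4: sign = +, move right. Bounds: (3/2, 2). Value = 7/4
The surreal number with sign expansion ++-+ is 7/4.

7/4


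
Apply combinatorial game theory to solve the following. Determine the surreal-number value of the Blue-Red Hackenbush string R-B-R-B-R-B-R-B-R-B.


Edges (from ground): R-B-R-B-R-B-R-B-R-B
By Berlekamp's sign-expansion rule, a Blue-Red Hackenbush stalk has the value of the surreal number whose sign sequence is the edge sequence with B -> + and R -> -.
Sign sequence: -+-+-+-+-+
Trace the sign expansion in the surreal number tree, starting from 0:
Edge 1: R (sign -) -> bounds (-inf, 0), value = -1
Edge 2: B (sign +) -> bounds (-1, 0), value = -1/2
Edge 3: R (sign -) -> bounds (-1, -1/2), value = -3/4
Edge 4: B (sign +) -> bounds (-3/4, -1/2), value = -5/8
Edge 5: R (sign -) -> bounds (-3/4, -5/8), value = -11/16
Edge 6: B (sign +) -> bounds (-11/16, -5/8), value = -21/32
Edge 7: R (sign -) -> bounds (-11/16, -21/32), value = -43/64
Edge 8: B (sign +) -> bounds (-43/64, -21/32), value = -85/128
Edge 9: R (sign -) -> bounds (-43/64, -85/128), value = -171/256
Edge 10: B (sign +) -> bounds (-171/256, -85/128), value = -341/512
Game value = -341/512

-341/512


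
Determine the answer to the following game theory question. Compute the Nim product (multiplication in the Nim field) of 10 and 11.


Nim multiplication is bilinear over XOR: (u XOR v) * w = (u*w) XOR (v*w).
So we split each operand into its bit components and XOR the pairwise Nim products.
10 = 2 + 8 (as XOR of powers of 2).
11 = 1 + 2 + 8 (as XOR of powers of 2).
Using the standard Nim-product table on single bits:
  2*2 = 3,   2*4 = 8,   2*8 = 12,
  4*4 = 6,   4*8 = 11,  8*8 = 13,
and  1*x = x (identity), k*l = l*k (commutative).
Pairwise Nim products:
  2 * 1 = 2
  2 * 2 = 3
  2 * 8 = 12
  8 * 1 = 8
  8 * 2 = 12
  8 * 8 = 13
XOR them: 2 XOR 3 XOR 12 XOR 8 XOR 12 XOR 13 = 4.
Result: 10 * 11 = 4 (in Nim).

4


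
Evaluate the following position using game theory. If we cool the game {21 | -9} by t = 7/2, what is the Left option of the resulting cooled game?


Original game: {21 | -9} (a switch {a | b} with a > b).
Cooling by t (for t below the temperature (a - b)/2 = 15) taxes each move by t: {a | b} cooled by t is {a - t | b + t}.
Cooling amount: t = 7/2
Cooled Left option: 21 - 7/2 = 35/2
Cooled Right option: -9 + 7/2 = -11/2
Cooled game: {35/2 | -11/2}
Left option = 35/2

35/2


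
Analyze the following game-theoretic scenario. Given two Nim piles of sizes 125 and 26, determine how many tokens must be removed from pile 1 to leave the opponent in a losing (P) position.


Piles: 125 and 26
Current XOR: 125 XOR 26 = 103 (non-zero, so this is an N-position).
To make the XOR zero, we need to find a move that balances the piles.
For pile 1 (size 125): target = 125 XOR 103 = 26
We reduce pile 1 from 125 to 26.
Tokens removed: 125 - 26 = 99
Verification: 26 XOR 26 = 0

99


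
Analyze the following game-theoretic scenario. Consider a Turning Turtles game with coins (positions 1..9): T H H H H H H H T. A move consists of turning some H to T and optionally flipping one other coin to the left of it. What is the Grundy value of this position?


Coins: T H H H H H H H T
Key fact: a single head at position k behaves exactly like a Nim heap of size k (turning it to T and optionally flipping a coin at j < k corresponds to moving the heap from k to j, or to 0), and heads combine as a disjunctive sum (two heads at the same place would cancel, matching j XOR j = 0). So the Nim-value is the XOR of the 1-indexed positions of the heads.
Face-up positions (1-indexed): [2, 3, 4, 5, 6, 7, 8]
XOR 0 with 2: 0 XOR 2 = 2
XOR 2 with 3: 2 XOR 3 = 1
XOR 1 with 4: 1 XOR 4 = 5
XOR 5 with 5: 5 XOR 5 = 0
XOR 0 with 6: 0 XOR 6 = 6
XOR 6 with 7: 6 XOR 7 = 1
XOR 1 with 8: 1 XOR 8 = 9
Nim-value = 9

9


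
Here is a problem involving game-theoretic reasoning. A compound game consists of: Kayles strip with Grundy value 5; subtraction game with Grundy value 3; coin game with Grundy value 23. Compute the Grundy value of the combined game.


By the Sprague-Grundy theorem, the Grundy value of a sum of games is the XOR of individual Grundy values.
Kayles strip: Grundy value = 5. Running XOR: 0 XOR 5 = 5
subtraction game: Grundy value = 3. Running XOR: 5 XOR 3 = 6
coin game: Grundy value = 23. Running XOR: 6 XOR 23 = 17
The combined Grundy value is 17.

17


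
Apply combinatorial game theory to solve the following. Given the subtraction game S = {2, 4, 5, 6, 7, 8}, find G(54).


The subtraction set is S = {2, 4, 5, 6, 7, 8}.
G(k) = mex{ G(k - s) : s in S, s <= k }. We compute iteratively: G(0) = 0.
G(1) = mex({}) = 0
G(2) = mex({0}) = 1
G(3) = mex({0}) = 1
G(4) = mex({0, 1}) = 2
G(5) = mex({0, 1}) = 2
G(6) = mex({0, 1, 2}) = 3
G(7) = mex({0, 1, 2}) = 3
G(8) = mex({0, 1, 2, 3}) = 4
G(9) = mex({0, 1, 2, 3}) = 4
G(10) = mex({1, 2, 3, 4}) = 0
G(11) = mex({1, 2, 3, 4}) = 0
G(12) = mex({0, 2, 3, 4}) = 1
G(13) = mex({0, 2, 3, 4}) = 1
G(14) = mex({0, 1, 3, 4}) = 2
G(15) = mex({0, 1, 3, 4}) = 2
G(16) = mex({0, 1, 2, 4}) = 3
G(17) = mex({0, 1, 2, 4}) = 3
Observe that G(10)..G(17) = 0, 0, 1, 1, 2, 2, 3, 3 repeats G(0)..G(7) = 0, 0, 1, 1, 2, 2, 3, 3.
For k >= max(S) = 8, G(k) is determined by the previous 8 values G(k-8)..G(k-1); a window of 8 consecutive values has recurred shifted by 10, so by induction G(k + 10) = G(k) for all k >= 0: the sequence is periodic from the start with period 10.
One period: G(0..9) = 0, 0, 1, 1, 2, 2, 3, 3, 4, 4.
54 mod 10 = 4, so G(54) = G(4) = 2.

2


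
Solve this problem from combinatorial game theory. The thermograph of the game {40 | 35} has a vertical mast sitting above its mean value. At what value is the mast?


Game = {40 | 35}, a switch {a | b} with numbers a > b.
Its thermograph has left wall a - t and right wall b + t, which meet at t = (a - b)/2, where both equal (a + b)/2. So the mast (mean value) is at (a + b)/2.
Mean = (40 + (35))/2 = 75/2 = 75/2

75/2


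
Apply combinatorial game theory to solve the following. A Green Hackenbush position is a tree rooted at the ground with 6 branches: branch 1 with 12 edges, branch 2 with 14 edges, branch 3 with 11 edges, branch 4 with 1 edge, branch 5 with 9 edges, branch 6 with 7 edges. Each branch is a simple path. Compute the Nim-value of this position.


The tree has 6 branches from the ground vertex.
In Green Hackenbush, the Nim-value of a simple path of length k is k.
Branch 1: length 12, Nim-value = 12
Branch 2: length 14, Nim-value = 14
Branch 3: length 11, Nim-value = 11
Branch 4: length 1, Nim-value = 1
Branch 5: length 9, Nim-value = 9
Branch 6: length 7, Nim-value = 7
Total Nim-value = XOR of all branch values:
0 XOR 12 = 12
12 XOR 14 = 2
2 XOR 11 = 9
9 XOR 1 = 8
8 XOR 9 = 1
1 XOR 7 = 6
Nim-value of the tree = 6

6


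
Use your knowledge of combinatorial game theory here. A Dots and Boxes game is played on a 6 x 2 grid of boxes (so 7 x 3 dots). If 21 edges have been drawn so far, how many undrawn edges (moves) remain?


Grid: 6 x 2 boxes, i.e. 7 rows and 3 columns of dots.
Horizontal edges: (rows + 1) * cols = 7 * 2 = 14
Vertical edges: rows * (cols + 1) = 6 * 3 = 18
Total edges: 14 + 18 = 32
Edges drawn: 21
Remaining: 32 - 21 = 11

11


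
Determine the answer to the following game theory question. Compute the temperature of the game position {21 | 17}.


The game is {21 | 17}, a switch {a | b} with numbers a > b.
Cooling {a | b} by t gives {a - t | b + t}, which stops being hot when a - t = b + t, i.e. at t = (a - b)/2. So the temperature of a switch is (a - b)/2.
Temperature = (Left option - Right option) / 2
= (21 - (17)) / 2
= 4 / 2
= 2

2


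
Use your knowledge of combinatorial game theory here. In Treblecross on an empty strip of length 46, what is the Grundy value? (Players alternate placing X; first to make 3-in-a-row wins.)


Treblecross: place X on empty cells; 3-in-a-row wins.
Playing within two cells of an existing X lets the opponent win at once, so sensible play treats the cells i-2..i+2 around each X as dead. The player left with no safe cell loses, so this is a normal-play take-away game on strips of safe cells.
Placing X at cell i (0-indexed) of a strip of k safe cells leaves independent strips of sizes max(0, i-2) and max(0, k-i-3). Hence G(k) = mex{ G(max(0,i-2)) XOR G(max(0,k-i-3)) : 0 <= i < k }, with G(0) = 0.
G(1): splits (0,0):0^0=0 -> mex({0}) = 1
G(2): splits (0,0):0^0=0 -> mex({0}) = 1
G(3): splits (0,0):0^0=0 -> mex({0}) = 1
G(4): splits (0,1):0^1=1 (0,0):0^0=0 -> mex({0, 1}) = 2
G(5): splits (0,2):0^1=1 (0,1):0^1=1 (0,0):0^0=0 -> mex({0, 1}) = 2
G(6) = mex({1}) = 0
G(7) = mex({0, 1, 2}) = 3
G(8) = mex({0, 1, 2}) = 3
G(9) = mex({0, 2}) = 1
G(10) = mex({0, 2, 3}) = 1
G(11) = mex({0, 3}) = 1
G(12) = mex({1, 3}) = 0
G(13) = mex({0, 1, 2, 3}) = 4
G(14) = mex({0, 1, 2}) = 3
G(15) = mex({0, 1, 2}) = 3
G(16) = mex({0, 1, 2, 4}) = 3
G(17) = mex({0, 1, 3, 4}) = 2
G(18) = mex({0, 1, 3, 4}) = 2
G(19) = mex({0, 1, 3, 5}) = 2
G(20) = mex({0, 1, 2, 3, 5}) = 4
G(21) = mex({0, 1, 2, 3, 5}) = 4
G(22) = mex({1, 2, 6}) = 0
G(23) = mex({0, 1, 2, 3, 4, 6}) = 5
G(24) = mex({0, 1, 2, 3, 4}) = 5
G(25) = mex({0, 1, 3, 4, 7}) = 2
G(26) = mex({0, 1, 3, 4, 5, 7}) = 2
G(27) = mex({0, 1, 3, 5}) = 2
G(28) = mex({0, 1, 2, 5}) = 3
G(29) = mex({0, 1, 2, 4, 5, 6}) = 3
G(30) = mex({1, 2, 4, 6}) = 0
G(31) = mex({0, 1, 2, 3, 4, 6}) = 5
G(32) = mex({1, 2, 3, 4, 7}) = 0
G(33) = mex({0, 3, 7}) = 1
G(34) = mex({0, 2, 3, 5, 7}) = 1
G(35) = mex({0, 2, 3, 5, 6}) = 1
G(36) = mex({0, 1, 2, 5, 6}) = 3
G(37) = mex({0, 1, 2, 4, 5, 6}) = 3
G(38) = mex({0, 1, 2, 4}) = 3
G(39) = mex({0, 1, 2, 3, 4, 7}) = 5
G(40) = mex({0, 1, 2, 3, 4, 5, 7}) = 6
G(41) = mex({0, 1, 2, 3, 5, 7}) = 4
G(42) = mex({0, 1, 2, 3, 5, 6, 7}) = 4
G(43) = mex({0, 2, 3, 5, 6}) = 1
G(44) = mex({1, 2, 3, 4, 5, 6}) = 0
G(45) = mex({0, 1, 2, 3, 4, 6, 7}) = 5
G(46) = mex({0, 1, 2, 3, 4, 7}) = 5
Therefore G(46) = 5.

5
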